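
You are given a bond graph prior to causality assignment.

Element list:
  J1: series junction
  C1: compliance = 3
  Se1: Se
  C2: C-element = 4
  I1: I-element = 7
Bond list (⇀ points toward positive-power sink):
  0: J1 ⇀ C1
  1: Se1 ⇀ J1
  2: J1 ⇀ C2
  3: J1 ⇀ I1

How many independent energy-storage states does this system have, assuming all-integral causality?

3  (C1, C2, I1 all integral)

β1 stroke at J1  (source Se1 imposes e)
β0 stroke at J1  (C1: C, integral causality)
β2 stroke at J1  (C2 integral (e out))
β3 stroke at I1  (J1 needs exactly one f-in)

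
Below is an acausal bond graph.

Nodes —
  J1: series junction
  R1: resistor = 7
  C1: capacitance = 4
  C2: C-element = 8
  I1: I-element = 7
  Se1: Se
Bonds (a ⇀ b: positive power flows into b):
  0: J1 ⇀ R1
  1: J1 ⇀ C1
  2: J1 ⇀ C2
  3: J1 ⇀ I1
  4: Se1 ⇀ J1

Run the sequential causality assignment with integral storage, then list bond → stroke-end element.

#0 stroke→J1
#1 stroke→J1
#2 stroke→J1
#3 stroke→I1
#4 stroke→J1

β4 stroke→J1  (Se1: effort source, stroke at far end)
β1 stroke→J1  (C1: C, integral causality)
β2 stroke→J1  (prefer integral on C2)
β3 stroke→I1  (prefer integral on I1)
β0 stroke→J1  (J1 flow already set via bond 3)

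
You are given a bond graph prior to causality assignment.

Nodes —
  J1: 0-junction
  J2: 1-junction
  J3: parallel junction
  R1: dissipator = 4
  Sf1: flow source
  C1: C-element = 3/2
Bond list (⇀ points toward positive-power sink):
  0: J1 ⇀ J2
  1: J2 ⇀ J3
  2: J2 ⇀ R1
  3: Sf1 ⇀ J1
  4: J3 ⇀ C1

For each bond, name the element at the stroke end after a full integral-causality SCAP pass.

b3 stroke at Sf1  (Sf1: flow source, stroke at near end)
b0 stroke at J1  (only one effort-in slot at J1)
b1 stroke at J2  (J2: bond 0 brought flow, rest push out)
b2 stroke at J2  (J2 flow already set via bond 0)
b4 stroke at J3  (J3 needs exactly one e-in)

b0 →J1
b1 →J2
b2 →J2
b3 →Sf1
b4 →J3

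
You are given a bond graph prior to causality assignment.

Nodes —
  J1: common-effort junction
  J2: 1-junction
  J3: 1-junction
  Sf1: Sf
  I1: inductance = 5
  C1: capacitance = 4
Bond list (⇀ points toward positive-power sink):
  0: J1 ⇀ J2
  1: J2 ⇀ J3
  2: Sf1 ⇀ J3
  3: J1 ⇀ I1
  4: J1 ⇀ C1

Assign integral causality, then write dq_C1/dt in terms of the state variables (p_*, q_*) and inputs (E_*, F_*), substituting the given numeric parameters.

dq_C1/dt = -F_Sf1 - p_I1/5

#2 stroke at Sf1  (Sf1: flow source, stroke at near end)
#1 stroke at J3  (1-jn J3 has f-setter on 2)
#0 stroke at J2  (J2 flow already set via bond 1)
#3 stroke at I1  (I1 integral (f out))
#4 stroke at J1  (J1: last free bond brings effort in)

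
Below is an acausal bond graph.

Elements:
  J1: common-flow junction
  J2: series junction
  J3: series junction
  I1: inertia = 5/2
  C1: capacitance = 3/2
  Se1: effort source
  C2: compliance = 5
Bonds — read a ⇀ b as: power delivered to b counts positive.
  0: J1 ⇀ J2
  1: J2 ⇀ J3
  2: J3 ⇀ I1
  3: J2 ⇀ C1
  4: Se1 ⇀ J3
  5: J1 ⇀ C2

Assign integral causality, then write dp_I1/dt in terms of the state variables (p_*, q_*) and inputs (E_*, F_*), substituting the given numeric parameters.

dp_I1/dt = E_Se1 - 2*q_C1/3 - q_C2/5

#4 →J3  (Se1 fixes effort; stroke away)
#2 →I1  (I1: I, integral causality)
#1 →J3  (J3: bond 2 brought flow, rest push out)
#0 →J2  (1-jn J2 has f-setter on 1)
#3 →J2  (common-f at J2 fixed by 1)
#5 →J1  (common-f at J1 fixed by 0)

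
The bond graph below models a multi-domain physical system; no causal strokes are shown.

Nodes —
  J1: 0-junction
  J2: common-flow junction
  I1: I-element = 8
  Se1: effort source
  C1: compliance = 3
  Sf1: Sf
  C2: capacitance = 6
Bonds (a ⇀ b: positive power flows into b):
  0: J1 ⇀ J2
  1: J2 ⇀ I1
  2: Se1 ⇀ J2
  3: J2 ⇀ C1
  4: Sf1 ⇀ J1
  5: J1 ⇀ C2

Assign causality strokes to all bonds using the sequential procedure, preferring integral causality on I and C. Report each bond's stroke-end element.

b2 stroke at J2  (Se1: effort source, stroke at far end)
b4 stroke at Sf1  (Sf1: flow source, stroke at near end)
b1 stroke at I1  (I1: I, integral causality)
b0 stroke at J2  (J2 flow already set via bond 1)
b3 stroke at J2  (common-f at J2 fixed by 1)
b5 stroke at J1  (closing 0-jn rule on J1)

bond 0 →J2
bond 1 →I1
bond 2 →J2
bond 3 →J2
bond 4 →Sf1
bond 5 →J1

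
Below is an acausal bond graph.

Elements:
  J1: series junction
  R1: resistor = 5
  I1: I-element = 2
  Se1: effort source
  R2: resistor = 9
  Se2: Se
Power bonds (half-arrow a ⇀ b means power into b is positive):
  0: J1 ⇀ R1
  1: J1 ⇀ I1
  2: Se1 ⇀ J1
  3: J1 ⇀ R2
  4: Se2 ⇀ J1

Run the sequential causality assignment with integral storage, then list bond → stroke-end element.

bond 0 |J1
bond 1 |I1
bond 2 |J1
bond 3 |J1
bond 4 |J1

bond 2 stroke at J1  (Se1: effort source, stroke at far end)
bond 4 stroke at J1  (Se2: effort source, stroke at far end)
bond 1 stroke at I1  (I1: I, integral causality)
bond 0 stroke at J1  (J1: bond 1 brought flow, rest push out)
bond 3 stroke at J1  (common-f at J1 fixed by 1)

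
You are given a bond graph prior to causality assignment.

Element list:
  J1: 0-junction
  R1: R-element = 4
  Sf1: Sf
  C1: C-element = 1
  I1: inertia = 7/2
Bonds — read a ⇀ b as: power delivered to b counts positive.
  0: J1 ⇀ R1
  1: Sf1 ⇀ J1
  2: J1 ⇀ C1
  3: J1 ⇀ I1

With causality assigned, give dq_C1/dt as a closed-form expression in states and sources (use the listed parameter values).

dq_C1/dt = F_Sf1 - 2*p_I1/7 - q_C1/4

bond 1 stroke→Sf1  (Sf1: flow source, stroke at near end)
bond 2 stroke→J1  (prefer integral on C1)
bond 0 stroke→R1  (J1: bond 2 brought effort, rest push out)
bond 3 stroke→I1  (J1 effort already set via bond 2)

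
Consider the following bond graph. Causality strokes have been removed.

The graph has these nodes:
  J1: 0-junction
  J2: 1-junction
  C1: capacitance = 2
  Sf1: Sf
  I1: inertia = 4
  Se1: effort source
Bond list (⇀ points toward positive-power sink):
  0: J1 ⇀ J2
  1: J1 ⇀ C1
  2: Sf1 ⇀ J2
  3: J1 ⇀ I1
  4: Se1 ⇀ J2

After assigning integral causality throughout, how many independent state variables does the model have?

β2 stroke at Sf1  (Sf1 fixes flow; stroke at Sf1)
β4 stroke at J2  (source Se1 imposes e)
β0 stroke at J2  (common-f at J2 fixed by 2)
β1 stroke at J1  (prefer integral on C1)
β3 stroke at I1  (common-e at J1 fixed by 1)

2  (C1, I1 all integral)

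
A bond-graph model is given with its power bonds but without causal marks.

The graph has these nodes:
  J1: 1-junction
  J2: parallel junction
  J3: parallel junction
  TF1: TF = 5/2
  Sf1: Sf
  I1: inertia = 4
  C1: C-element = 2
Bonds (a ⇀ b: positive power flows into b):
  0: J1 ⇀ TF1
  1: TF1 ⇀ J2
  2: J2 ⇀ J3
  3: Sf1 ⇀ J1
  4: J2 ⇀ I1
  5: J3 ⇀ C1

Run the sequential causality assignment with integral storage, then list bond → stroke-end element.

bond 3 stroke→Sf1  (Sf1: flow source, stroke at near end)
bond 0 stroke→J1  (J1 flow already set via bond 3)
bond 1 stroke→TF1  (through TF1, causality passes straight; one stroke at TF1)
bond 4 stroke→I1  (I1 integral (f out))
bond 2 stroke→J2  (J2: last free bond brings effort in)
bond 5 stroke→J3  (J3: last free bond brings effort in)

#0 |J1
#1 |TF1
#2 |J2
#3 |Sf1
#4 |I1
#5 |J3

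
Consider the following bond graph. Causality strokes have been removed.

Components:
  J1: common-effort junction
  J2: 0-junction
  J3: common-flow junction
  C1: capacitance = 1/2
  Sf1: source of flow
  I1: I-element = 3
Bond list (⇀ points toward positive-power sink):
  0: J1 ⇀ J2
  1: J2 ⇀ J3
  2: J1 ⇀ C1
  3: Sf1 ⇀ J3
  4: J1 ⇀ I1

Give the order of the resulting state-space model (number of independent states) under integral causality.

bond 3 |Sf1  (Sf1: flow source, stroke at near end)
bond 1 |J3  (1-jn J3 has f-setter on 3)
bond 0 |J2  (only one effort-in slot at J2)
bond 2 |J1  (C1 integral (e out))
bond 4 |I1  (common-e at J1 fixed by 2)

2  (C1, I1 all integral)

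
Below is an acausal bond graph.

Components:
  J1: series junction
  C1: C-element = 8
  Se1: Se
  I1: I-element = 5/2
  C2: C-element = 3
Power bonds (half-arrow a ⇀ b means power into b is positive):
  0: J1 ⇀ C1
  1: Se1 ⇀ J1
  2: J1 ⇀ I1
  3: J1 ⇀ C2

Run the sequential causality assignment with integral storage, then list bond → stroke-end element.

b0 |J1
b1 |J1
b2 |I1
b3 |J1

bond 1 →J1  (Se1 (Se) sets effort on bond)
bond 0 →J1  (C1 integral (e out))
bond 2 →I1  (I1 outputs flow p/I1)
bond 3 →J1  (common-f at J1 fixed by 2)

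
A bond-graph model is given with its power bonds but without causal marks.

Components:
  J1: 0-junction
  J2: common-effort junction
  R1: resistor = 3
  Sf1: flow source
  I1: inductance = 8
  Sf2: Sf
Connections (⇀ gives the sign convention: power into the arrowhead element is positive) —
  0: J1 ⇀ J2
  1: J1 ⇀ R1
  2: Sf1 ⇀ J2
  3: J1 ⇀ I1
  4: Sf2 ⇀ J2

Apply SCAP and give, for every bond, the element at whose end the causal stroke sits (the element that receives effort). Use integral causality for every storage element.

β2 stroke→Sf1  (Sf1 fixes flow; stroke at Sf1)
β4 stroke→Sf2  (source Sf2 imposes f)
β0 stroke→J2  (closing 0-jn rule on J2)
β3 stroke→I1  (I1 outputs flow p/I1)
β1 stroke→J1  (J1 needs exactly one e-in)

β0 →J2
β1 →J1
β2 →Sf1
β3 →I1
β4 →Sf2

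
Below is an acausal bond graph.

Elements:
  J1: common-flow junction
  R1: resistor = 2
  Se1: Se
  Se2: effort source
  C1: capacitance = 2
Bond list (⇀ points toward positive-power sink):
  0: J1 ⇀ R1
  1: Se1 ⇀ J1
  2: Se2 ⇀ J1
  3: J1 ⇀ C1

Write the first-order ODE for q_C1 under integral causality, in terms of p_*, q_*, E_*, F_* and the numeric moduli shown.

bond 1 stroke→J1  (source Se1 imposes e)
bond 2 stroke→J1  (Se2 fixes effort; stroke away)
bond 3 stroke→J1  (C1: C, integral causality)
bond 0 stroke→R1  (only one flow-in slot at J1)

dq_C1/dt = E_Se1/2 + E_Se2/2 - q_C1/4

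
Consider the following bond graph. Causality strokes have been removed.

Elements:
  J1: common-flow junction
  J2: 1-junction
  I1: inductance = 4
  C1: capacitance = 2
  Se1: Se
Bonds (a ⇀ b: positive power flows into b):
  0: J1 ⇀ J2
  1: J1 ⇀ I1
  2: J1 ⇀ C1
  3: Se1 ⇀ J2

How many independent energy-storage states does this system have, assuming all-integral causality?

2  (C1, I1 all integral)

β3 →J2  (Se1: effort source, stroke at far end)
β0 →J1  (J2 needs exactly one f-in)
β1 →I1  (I1: I, integral causality)
β2 →J1  (J1: bond 1 brought flow, rest push out)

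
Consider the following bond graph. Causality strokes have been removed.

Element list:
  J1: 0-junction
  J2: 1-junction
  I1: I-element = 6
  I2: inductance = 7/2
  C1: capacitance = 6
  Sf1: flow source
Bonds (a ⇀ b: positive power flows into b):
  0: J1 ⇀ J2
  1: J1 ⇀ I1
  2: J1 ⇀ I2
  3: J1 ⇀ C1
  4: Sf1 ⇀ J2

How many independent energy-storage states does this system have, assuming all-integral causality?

#4 stroke→Sf1  (Sf1: flow source, stroke at near end)
#0 stroke→J2  (J2 flow already set via bond 4)
#1 stroke→I1  (I1 outputs flow p/I1)
#2 stroke→I2  (I2 integral (f out))
#3 stroke→J1  (J1: last free bond brings effort in)

3  (C1, I1, I2 all integral)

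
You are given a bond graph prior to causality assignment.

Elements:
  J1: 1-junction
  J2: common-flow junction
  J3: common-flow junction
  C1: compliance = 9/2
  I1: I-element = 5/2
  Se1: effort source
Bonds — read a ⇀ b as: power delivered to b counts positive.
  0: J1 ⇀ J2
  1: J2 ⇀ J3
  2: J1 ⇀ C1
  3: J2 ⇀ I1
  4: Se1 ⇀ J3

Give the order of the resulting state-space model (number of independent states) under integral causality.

2  (C1, I1 all integral)

#4 →J3  (source Se1 imposes e)
#1 →J2  (J3: last free bond brings flow in)
#2 →J1  (C1: C, integral causality)
#0 →J2  (J1 needs exactly one f-in)
#3 →I1  (J2 needs exactly one f-in)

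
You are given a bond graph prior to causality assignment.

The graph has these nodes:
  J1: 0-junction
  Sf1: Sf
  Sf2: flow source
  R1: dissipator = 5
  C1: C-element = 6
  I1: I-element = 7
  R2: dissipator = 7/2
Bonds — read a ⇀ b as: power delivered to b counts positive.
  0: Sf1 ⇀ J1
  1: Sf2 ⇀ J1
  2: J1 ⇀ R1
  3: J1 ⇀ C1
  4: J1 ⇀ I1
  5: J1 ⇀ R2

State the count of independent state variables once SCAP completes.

b0 stroke at Sf1  (source Sf1 imposes f)
b1 stroke at Sf2  (source Sf2 imposes f)
b3 stroke at J1  (C1 outputs effort q/C1)
b2 stroke at R1  (J1 effort already set via bond 3)
b4 stroke at I1  (J1: bond 3 brought effort, rest push out)
b5 stroke at R2  (0-jn J1 has e-setter on 3)

2  (C1, I1 all integral)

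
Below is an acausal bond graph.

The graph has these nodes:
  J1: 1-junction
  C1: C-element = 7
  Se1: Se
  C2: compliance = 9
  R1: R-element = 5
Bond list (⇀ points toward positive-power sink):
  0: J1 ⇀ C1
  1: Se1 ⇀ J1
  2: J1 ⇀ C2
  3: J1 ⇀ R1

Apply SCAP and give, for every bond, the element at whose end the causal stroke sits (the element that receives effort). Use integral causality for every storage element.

b0 stroke at J1
b1 stroke at J1
b2 stroke at J1
b3 stroke at R1

bond 1 stroke→J1  (Se1 (Se) sets effort on bond)
bond 0 stroke→J1  (C1 integral (e out))
bond 2 stroke→J1  (C2 integral (e out))
bond 3 stroke→R1  (J1: last free bond brings flow in)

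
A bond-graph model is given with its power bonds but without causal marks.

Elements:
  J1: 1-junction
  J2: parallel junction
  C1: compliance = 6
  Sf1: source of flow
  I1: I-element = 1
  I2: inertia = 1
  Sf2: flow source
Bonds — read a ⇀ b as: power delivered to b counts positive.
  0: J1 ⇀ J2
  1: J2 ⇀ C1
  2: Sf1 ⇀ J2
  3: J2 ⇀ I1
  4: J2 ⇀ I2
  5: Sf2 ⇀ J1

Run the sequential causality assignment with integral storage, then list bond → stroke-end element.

b0 →J1
b1 →J2
b2 →Sf1
b3 →I1
b4 →I2
b5 →Sf2

bond 2 stroke at Sf1  (Sf1: flow source, stroke at near end)
bond 5 stroke at Sf2  (Sf2: flow source, stroke at near end)
bond 0 stroke at J1  (J1: bond 5 brought flow, rest push out)
bond 1 stroke at J2  (prefer integral on C1)
bond 3 stroke at I1  (J2: bond 1 brought effort, rest push out)
bond 4 stroke at I2  (common-e at J2 fixed by 1)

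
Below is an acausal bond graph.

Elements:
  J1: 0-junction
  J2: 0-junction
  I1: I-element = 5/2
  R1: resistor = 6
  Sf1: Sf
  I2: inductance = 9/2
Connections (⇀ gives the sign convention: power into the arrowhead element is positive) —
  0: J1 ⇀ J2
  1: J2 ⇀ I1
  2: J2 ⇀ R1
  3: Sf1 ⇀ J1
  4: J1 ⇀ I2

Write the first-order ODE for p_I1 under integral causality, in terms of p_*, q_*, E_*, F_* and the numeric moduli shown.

b3 stroke→Sf1  (Sf1 fixes flow; stroke at Sf1)
b1 stroke→I1  (I1 integral (f out))
b4 stroke→I2  (I2 integral (f out))
b0 stroke→J1  (closing 0-jn rule on J1)
b2 stroke→J2  (only one effort-in slot at J2)

dp_I1/dt = 6*F_Sf1 - 12*p_I1/5 - 4*p_I2/3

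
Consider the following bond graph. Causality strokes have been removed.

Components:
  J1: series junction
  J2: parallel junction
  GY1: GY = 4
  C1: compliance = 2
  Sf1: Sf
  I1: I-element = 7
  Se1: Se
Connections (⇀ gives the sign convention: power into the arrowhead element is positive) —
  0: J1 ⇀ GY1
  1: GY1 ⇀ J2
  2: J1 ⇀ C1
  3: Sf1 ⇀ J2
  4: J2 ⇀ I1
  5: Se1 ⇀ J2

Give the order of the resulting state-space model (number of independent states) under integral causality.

bond 3 |Sf1  (Sf1 (Sf) sets flow on bond)
bond 5 |J2  (Se1: effort source, stroke at far end)
bond 1 |GY1  (J2: bond 5 brought effort, rest push out)
bond 4 |I1  (0-jn J2 has e-setter on 5)
bond 0 |GY1  (GY1 both-in/both-out from 1)
bond 2 |J1  (1-jn J1 has f-setter on 0)

2  (C1, I1 all integral)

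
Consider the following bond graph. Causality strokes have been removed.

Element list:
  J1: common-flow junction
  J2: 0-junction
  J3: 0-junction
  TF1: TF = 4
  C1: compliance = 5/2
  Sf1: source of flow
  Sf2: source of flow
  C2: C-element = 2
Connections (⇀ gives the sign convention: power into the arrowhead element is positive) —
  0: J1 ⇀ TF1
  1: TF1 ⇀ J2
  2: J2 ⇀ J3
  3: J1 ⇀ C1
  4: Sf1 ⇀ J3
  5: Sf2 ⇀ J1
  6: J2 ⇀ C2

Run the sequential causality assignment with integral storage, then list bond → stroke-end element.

β0 stroke→J1
β1 stroke→TF1
β2 stroke→J3
β3 stroke→J1
β4 stroke→Sf1
β5 stroke→Sf2
β6 stroke→J2

β4 stroke→Sf1  (source Sf1 imposes f)
β5 stroke→Sf2  (Sf2 fixes flow; stroke at Sf2)
β0 stroke→J1  (common-f at J1 fixed by 5)
β3 stroke→J1  (1-jn J1 has f-setter on 5)
β2 stroke→J3  (only one effort-in slot at J3)
β1 stroke→TF1  (TF TF1: opposite of bond 0)
β6 stroke→J2  (J2: last free bond brings effort in)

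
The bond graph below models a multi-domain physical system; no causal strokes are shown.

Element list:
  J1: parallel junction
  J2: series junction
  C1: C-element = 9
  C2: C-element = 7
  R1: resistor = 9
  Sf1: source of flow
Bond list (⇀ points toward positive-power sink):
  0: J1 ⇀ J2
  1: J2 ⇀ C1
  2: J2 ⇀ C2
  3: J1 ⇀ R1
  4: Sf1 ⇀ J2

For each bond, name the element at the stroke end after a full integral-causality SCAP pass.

bond 4 stroke→Sf1  (Sf1 (Sf) sets flow on bond)
bond 0 stroke→J2  (J2: bond 4 brought flow, rest push out)
bond 1 stroke→J2  (J2 flow already set via bond 4)
bond 2 stroke→J2  (1-jn J2 has f-setter on 4)
bond 3 stroke→J1  (J1 needs exactly one e-in)

bond 0 stroke→J2
bond 1 stroke→J2
bond 2 stroke→J2
bond 3 stroke→J1
bond 4 stroke→Sf1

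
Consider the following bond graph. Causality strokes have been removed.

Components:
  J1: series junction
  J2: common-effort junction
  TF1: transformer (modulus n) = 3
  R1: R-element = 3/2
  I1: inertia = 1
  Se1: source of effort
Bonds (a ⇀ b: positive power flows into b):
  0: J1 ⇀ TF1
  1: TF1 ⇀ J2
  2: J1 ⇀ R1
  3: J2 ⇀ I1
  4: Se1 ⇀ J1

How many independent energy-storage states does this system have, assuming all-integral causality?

b4 →J1  (source Se1 imposes e)
b3 →I1  (I1 outputs flow p/I1)
b1 →J2  (J2: last free bond brings effort in)
b0 →TF1  (TF TF1: opposite of bond 1)
b2 →J1  (J1: bond 0 brought flow, rest push out)

1  (I1 all integral)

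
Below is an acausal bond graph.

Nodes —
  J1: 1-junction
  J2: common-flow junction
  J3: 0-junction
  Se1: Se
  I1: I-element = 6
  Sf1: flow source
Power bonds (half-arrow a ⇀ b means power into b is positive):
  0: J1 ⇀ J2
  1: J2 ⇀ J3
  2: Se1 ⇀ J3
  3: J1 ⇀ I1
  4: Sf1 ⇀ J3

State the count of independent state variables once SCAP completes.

β2 →J3  (Se1 (Se) sets effort on bond)
β4 →Sf1  (Sf1 fixes flow; stroke at Sf1)
β1 →J2  (common-e at J3 fixed by 2)
β0 →J1  (J2: last free bond brings flow in)
β3 →I1  (J1 needs exactly one f-in)

1  (I1 all integral)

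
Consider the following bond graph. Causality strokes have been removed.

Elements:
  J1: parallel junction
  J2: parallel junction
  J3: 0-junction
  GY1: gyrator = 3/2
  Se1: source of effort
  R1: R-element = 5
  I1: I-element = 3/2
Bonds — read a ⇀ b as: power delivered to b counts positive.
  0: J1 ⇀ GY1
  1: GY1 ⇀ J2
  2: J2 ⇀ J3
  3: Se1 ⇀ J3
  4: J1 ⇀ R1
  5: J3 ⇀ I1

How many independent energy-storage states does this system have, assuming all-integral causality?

b3 stroke at J3  (source Se1 imposes e)
b2 stroke at J2  (common-e at J3 fixed by 3)
b5 stroke at I1  (common-e at J3 fixed by 3)
b1 stroke at GY1  (0-jn J2 has e-setter on 2)
b0 stroke at GY1  (GY1 both-in/both-out from 1)
b4 stroke at J1  (only one effort-in slot at J1)

1  (I1 all integral)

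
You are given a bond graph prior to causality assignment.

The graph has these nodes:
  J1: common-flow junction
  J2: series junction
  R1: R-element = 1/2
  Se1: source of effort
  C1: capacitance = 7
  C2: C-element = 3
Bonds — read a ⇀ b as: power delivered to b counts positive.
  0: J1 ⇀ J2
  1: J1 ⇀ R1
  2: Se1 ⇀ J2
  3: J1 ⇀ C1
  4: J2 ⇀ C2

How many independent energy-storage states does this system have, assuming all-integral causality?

2  (C1, C2 all integral)

bond 2 stroke at J2  (Se1 fixes effort; stroke away)
bond 3 stroke at J1  (C1 integral (e out))
bond 4 stroke at J2  (prefer integral on C2)
bond 0 stroke at J1  (closing 1-jn rule on J2)
bond 1 stroke at R1  (closing 1-jn rule on J1)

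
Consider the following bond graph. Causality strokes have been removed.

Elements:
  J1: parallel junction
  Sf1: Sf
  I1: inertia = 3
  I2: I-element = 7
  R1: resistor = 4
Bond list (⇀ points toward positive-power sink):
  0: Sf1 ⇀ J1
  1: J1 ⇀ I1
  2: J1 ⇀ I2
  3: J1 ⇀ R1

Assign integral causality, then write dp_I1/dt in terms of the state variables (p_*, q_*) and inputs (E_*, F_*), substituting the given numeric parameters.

b0 →Sf1  (Sf1 fixes flow; stroke at Sf1)
b1 →I1  (prefer integral on I1)
b2 →I2  (prefer integral on I2)
b3 →J1  (J1 needs exactly one e-in)

dp_I1/dt = 4*F_Sf1 - 4*p_I1/3 - 4*p_I2/7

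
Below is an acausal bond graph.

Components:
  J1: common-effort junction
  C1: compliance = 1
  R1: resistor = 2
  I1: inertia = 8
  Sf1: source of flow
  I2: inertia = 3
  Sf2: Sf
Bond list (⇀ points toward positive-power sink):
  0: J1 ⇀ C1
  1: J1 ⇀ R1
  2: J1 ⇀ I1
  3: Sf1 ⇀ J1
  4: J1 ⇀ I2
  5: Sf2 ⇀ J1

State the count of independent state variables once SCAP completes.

bond 3 |Sf1  (source Sf1 imposes f)
bond 5 |Sf2  (Sf2: flow source, stroke at near end)
bond 0 |J1  (C1: C, integral causality)
bond 1 |R1  (0-jn J1 has e-setter on 0)
bond 2 |I1  (J1 effort already set via bond 0)
bond 4 |I2  (J1: bond 0 brought effort, rest push out)

3  (C1, I1, I2 all integral)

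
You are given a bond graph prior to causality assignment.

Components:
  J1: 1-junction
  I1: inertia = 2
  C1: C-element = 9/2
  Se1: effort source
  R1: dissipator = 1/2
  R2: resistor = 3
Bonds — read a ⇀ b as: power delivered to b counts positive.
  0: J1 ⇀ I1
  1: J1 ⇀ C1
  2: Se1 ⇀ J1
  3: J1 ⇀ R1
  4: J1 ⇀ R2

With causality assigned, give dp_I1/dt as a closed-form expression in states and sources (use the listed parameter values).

dp_I1/dt = E_Se1 - 7*p_I1/4 - 2*q_C1/9

#2 stroke→J1  (Se1 (Se) sets effort on bond)
#0 stroke→I1  (I1 outputs flow p/I1)
#1 stroke→J1  (common-f at J1 fixed by 0)
#3 stroke→J1  (common-f at J1 fixed by 0)
#4 stroke→J1  (J1: bond 0 brought flow, rest push out)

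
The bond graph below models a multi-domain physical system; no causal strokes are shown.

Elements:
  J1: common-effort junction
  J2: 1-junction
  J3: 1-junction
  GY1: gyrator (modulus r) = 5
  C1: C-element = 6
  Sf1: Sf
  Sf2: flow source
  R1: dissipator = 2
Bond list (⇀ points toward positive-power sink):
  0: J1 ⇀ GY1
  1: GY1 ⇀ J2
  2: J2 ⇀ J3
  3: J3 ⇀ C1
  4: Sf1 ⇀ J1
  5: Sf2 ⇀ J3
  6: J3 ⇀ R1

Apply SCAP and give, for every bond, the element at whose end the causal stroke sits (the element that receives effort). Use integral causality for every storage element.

bond 4 →Sf1  (Sf1 (Sf) sets flow on bond)
bond 5 →Sf2  (Sf2 fixes flow; stroke at Sf2)
bond 0 →J1  (only one effort-in slot at J1)
bond 2 →J3  (common-f at J3 fixed by 5)
bond 3 →J3  (common-f at J3 fixed by 5)
bond 6 →J3  (1-jn J3 has f-setter on 5)
bond 1 →J2  (GY1 both-in/both-out from 0)

b0 →J1
b1 →J2
b2 →J3
b3 →J3
b4 →Sf1
b5 →Sf2
b6 →J3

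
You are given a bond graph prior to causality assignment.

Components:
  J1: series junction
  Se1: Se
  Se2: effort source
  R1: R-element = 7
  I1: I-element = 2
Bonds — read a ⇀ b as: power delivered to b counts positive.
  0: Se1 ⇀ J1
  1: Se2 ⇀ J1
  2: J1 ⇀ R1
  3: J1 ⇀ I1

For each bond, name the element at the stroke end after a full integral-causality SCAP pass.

#0 →J1
#1 →J1
#2 →J1
#3 →I1

bond 0 →J1  (Se1 (Se) sets effort on bond)
bond 1 →J1  (source Se2 imposes e)
bond 3 →I1  (I1 integral (f out))
bond 2 →J1  (1-jn J1 has f-setter on 3)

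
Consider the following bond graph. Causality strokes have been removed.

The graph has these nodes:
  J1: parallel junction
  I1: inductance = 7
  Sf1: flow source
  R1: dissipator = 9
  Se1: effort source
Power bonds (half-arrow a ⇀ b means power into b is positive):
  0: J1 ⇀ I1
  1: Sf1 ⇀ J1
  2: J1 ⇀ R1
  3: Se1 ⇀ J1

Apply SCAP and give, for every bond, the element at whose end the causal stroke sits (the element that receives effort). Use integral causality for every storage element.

#1 →Sf1  (source Sf1 imposes f)
#3 →J1  (Se1 fixes effort; stroke away)
#0 →I1  (J1 effort already set via bond 3)
#2 →R1  (J1 effort already set via bond 3)

β0 →I1
β1 →Sf1
β2 →R1
β3 →J1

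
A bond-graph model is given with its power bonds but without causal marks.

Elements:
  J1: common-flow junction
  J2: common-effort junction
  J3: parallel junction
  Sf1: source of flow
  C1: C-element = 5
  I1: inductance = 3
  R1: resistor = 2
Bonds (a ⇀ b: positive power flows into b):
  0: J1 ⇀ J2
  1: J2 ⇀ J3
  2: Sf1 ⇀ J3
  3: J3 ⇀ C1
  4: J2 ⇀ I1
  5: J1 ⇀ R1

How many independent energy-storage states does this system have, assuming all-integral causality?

β2 |Sf1  (source Sf1 imposes f)
β3 |J3  (C1 outputs effort q/C1)
β1 |J2  (common-e at J3 fixed by 3)
β0 |J1  (J2 effort already set via bond 1)
β4 |I1  (0-jn J2 has e-setter on 1)
β5 |R1  (only one flow-in slot at J1)

2  (C1, I1 all integral)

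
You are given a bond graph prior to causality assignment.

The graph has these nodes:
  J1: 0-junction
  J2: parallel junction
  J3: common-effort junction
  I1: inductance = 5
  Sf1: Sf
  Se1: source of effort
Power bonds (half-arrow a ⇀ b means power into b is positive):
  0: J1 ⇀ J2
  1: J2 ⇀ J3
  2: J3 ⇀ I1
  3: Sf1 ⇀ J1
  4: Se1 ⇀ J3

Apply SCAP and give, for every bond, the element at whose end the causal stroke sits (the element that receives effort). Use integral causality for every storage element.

bond 0 →J1
bond 1 →J2
bond 2 →I1
bond 3 →Sf1
bond 4 →J3

#3 stroke at Sf1  (Sf1: flow source, stroke at near end)
#4 stroke at J3  (source Se1 imposes e)
#0 stroke at J1  (J1 needs exactly one e-in)
#1 stroke at J2  (only one effort-in slot at J2)
#2 stroke at I1  (J3 effort already set via bond 4)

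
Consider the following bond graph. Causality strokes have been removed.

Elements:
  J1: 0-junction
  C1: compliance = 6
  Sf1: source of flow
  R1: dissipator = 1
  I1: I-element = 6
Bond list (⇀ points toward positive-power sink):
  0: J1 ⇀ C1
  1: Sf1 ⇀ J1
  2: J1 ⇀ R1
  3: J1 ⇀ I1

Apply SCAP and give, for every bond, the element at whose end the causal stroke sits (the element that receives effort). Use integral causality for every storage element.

#1 stroke at Sf1  (Sf1 fixes flow; stroke at Sf1)
#0 stroke at J1  (C1: C, integral causality)
#2 stroke at R1  (J1 effort already set via bond 0)
#3 stroke at I1  (0-jn J1 has e-setter on 0)

β0 stroke→J1
β1 stroke→Sf1
β2 stroke→R1
β3 stroke→I1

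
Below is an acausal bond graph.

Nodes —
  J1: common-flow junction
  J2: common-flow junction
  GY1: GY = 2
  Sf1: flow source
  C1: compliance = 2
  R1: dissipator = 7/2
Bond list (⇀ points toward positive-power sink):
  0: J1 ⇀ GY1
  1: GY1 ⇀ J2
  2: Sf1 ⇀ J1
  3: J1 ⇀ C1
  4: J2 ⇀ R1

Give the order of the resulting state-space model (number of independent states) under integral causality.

1  (C1 all integral)

b2 →Sf1  (Sf1 (Sf) sets flow on bond)
b0 →J1  (J1: bond 2 brought flow, rest push out)
b3 →J1  (J1: bond 2 brought flow, rest push out)
b1 →J2  (through GY1, causality inverts; strokes same side of GY1)
b4 →R1  (closing 1-jn rule on J2)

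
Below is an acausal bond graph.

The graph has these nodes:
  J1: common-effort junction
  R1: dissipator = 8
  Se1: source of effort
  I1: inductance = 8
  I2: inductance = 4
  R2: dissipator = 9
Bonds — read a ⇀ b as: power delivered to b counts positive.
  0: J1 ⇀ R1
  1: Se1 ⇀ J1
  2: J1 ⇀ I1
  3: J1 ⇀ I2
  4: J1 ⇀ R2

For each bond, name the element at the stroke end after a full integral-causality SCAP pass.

b1 |J1  (Se1 fixes effort; stroke away)
b0 |R1  (J1: bond 1 brought effort, rest push out)
b2 |I1  (common-e at J1 fixed by 1)
b3 |I2  (common-e at J1 fixed by 1)
b4 |R2  (0-jn J1 has e-setter on 1)

b0 →R1
b1 →J1
b2 →I1
b3 →I2
b4 →R2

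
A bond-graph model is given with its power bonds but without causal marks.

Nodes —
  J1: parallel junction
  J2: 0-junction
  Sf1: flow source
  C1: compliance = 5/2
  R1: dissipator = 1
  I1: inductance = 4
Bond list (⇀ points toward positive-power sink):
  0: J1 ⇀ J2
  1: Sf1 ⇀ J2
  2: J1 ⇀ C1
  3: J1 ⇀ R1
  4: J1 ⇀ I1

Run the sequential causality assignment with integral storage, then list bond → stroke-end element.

β0 →J2
β1 →Sf1
β2 →J1
β3 →R1
β4 →I1

β1 →Sf1  (Sf1: flow source, stroke at near end)
β0 →J2  (J2 needs exactly one e-in)
β2 →J1  (prefer integral on C1)
β3 →R1  (J1: bond 2 brought effort, rest push out)
β4 →I1  (0-jn J1 has e-setter on 2)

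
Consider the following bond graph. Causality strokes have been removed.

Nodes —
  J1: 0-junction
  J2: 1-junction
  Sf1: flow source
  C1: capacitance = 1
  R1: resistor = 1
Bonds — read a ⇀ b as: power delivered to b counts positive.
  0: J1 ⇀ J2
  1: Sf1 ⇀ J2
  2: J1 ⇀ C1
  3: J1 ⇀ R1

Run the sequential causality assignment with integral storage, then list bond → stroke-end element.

bond 1 stroke at Sf1  (Sf1 (Sf) sets flow on bond)
bond 0 stroke at J2  (common-f at J2 fixed by 1)
bond 2 stroke at J1  (C1 integral (e out))
bond 3 stroke at R1  (common-e at J1 fixed by 2)

β0 stroke→J2
β1 stroke→Sf1
β2 stroke→J1
β3 stroke→R1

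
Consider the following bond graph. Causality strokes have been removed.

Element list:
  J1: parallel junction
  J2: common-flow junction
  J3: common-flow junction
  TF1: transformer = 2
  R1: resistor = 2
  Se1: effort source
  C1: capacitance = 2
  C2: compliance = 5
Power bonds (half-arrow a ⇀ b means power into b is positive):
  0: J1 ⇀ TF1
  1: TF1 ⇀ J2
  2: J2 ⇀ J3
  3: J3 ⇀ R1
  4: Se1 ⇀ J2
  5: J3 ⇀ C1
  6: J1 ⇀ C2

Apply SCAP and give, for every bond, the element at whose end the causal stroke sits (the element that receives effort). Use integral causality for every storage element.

#0 stroke at TF1
#1 stroke at J2
#2 stroke at J3
#3 stroke at R1
#4 stroke at J2
#5 stroke at J3
#6 stroke at J1

β4 →J2  (Se1 fixes effort; stroke away)
β5 →J3  (prefer integral on C1)
β6 →J1  (C2 integral (e out))
β0 →TF1  (common-e at J1 fixed by 6)
β1 →J2  (TF TF1: opposite of bond 0)
β2 →J3  (J2 needs exactly one f-in)
β3 →R1  (closing 1-jn rule on J3)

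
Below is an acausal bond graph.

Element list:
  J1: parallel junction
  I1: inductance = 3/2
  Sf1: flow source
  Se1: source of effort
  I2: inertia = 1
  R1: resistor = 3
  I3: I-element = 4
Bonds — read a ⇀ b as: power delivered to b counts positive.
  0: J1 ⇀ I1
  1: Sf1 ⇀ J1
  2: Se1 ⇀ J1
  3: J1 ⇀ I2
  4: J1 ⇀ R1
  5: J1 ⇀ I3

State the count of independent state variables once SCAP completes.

b1 stroke→Sf1  (source Sf1 imposes f)
b2 stroke→J1  (Se1 (Se) sets effort on bond)
b0 stroke→I1  (J1: bond 2 brought effort, rest push out)
b3 stroke→I2  (0-jn J1 has e-setter on 2)
b4 stroke→R1  (J1 effort already set via bond 2)
b5 stroke→I3  (J1: bond 2 brought effort, rest push out)

3  (I1, I2, I3 all integral)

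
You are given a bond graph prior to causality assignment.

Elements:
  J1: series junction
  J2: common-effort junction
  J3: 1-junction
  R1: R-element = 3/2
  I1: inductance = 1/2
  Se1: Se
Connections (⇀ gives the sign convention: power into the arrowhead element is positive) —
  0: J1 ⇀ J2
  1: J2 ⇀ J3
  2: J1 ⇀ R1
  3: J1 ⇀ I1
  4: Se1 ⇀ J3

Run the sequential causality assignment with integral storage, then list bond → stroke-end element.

#0 |J1
#1 |J2
#2 |J1
#3 |I1
#4 |J3

b4 stroke→J3  (source Se1 imposes e)
b1 stroke→J2  (only one flow-in slot at J3)
b0 stroke→J1  (0-jn J2 has e-setter on 1)
b3 stroke→I1  (I1: I, integral causality)
b2 stroke→J1  (J1 flow already set via bond 3)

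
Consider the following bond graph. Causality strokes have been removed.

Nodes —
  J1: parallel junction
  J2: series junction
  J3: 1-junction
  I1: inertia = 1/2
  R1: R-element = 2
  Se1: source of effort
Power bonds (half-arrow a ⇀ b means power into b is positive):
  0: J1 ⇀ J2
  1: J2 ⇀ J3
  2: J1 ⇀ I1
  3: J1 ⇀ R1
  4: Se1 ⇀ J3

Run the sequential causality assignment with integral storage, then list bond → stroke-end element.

b4 |J3  (Se1 fixes effort; stroke away)
b1 |J2  (closing 1-jn rule on J3)
b0 |J1  (J2: last free bond brings flow in)
b2 |I1  (J1 effort already set via bond 0)
b3 |R1  (0-jn J1 has e-setter on 0)

β0 |J1
β1 |J2
β2 |I1
β3 |R1
β4 |J3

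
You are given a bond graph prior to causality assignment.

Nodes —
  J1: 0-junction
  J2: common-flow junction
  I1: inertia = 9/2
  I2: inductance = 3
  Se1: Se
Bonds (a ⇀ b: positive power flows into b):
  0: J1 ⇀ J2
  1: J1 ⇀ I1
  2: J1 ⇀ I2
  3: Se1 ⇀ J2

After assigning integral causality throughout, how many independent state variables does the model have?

b3 →J2  (Se1: effort source, stroke at far end)
b0 →J1  (closing 1-jn rule on J2)
b1 →I1  (J1: bond 0 brought effort, rest push out)
b2 →I2  (0-jn J1 has e-setter on 0)

2  (I1, I2 all integral)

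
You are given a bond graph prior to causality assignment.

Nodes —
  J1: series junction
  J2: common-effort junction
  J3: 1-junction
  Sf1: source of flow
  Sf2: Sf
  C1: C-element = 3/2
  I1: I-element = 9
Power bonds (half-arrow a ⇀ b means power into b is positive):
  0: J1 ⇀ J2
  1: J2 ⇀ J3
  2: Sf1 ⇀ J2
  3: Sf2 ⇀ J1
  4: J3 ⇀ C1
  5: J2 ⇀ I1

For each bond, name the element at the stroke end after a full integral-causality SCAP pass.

bond 2 |Sf1  (Sf1: flow source, stroke at near end)
bond 3 |Sf2  (source Sf2 imposes f)
bond 0 |J1  (J1: bond 3 brought flow, rest push out)
bond 4 |J3  (C1 outputs effort q/C1)
bond 1 |J2  (only one flow-in slot at J3)
bond 5 |I1  (J2 effort already set via bond 1)

bond 0 stroke at J1
bond 1 stroke at J2
bond 2 stroke at Sf1
bond 3 stroke at Sf2
bond 4 stroke at J3
bond 5 stroke at I1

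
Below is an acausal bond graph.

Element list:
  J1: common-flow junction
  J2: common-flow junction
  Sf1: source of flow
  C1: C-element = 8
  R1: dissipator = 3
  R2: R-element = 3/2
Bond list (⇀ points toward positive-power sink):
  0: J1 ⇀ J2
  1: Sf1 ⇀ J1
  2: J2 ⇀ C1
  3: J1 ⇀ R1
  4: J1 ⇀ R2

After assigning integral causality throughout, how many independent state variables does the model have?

#1 stroke at Sf1  (source Sf1 imposes f)
#0 stroke at J1  (1-jn J1 has f-setter on 1)
#3 stroke at J1  (common-f at J1 fixed by 1)
#4 stroke at J1  (J1: bond 1 brought flow, rest push out)
#2 stroke at J2  (1-jn J2 has f-setter on 0)

1  (C1 all integral)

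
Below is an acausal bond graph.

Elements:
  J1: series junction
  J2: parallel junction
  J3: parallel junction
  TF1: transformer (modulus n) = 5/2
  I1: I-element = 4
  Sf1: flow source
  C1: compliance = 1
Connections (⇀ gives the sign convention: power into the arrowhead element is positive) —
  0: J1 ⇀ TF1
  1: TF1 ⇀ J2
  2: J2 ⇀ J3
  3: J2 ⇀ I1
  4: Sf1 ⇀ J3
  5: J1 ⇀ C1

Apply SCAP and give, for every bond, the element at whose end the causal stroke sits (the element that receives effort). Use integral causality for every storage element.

b0 stroke→TF1
b1 stroke→J2
b2 stroke→J3
b3 stroke→I1
b4 stroke→Sf1
b5 stroke→J1

#4 stroke at Sf1  (Sf1 (Sf) sets flow on bond)
#2 stroke at J3  (only one effort-in slot at J3)
#3 stroke at I1  (I1: I, integral causality)
#1 stroke at J2  (J2 needs exactly one e-in)
#0 stroke at TF1  (TF1: transformer flips bond 1)
#5 stroke at J1  (1-jn J1 has f-setter on 0)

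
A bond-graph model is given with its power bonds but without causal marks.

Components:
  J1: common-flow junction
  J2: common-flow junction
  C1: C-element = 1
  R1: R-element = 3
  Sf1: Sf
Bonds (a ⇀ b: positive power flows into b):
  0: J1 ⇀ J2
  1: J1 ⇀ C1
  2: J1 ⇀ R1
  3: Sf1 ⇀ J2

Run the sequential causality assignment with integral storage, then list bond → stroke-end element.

#0 |J2
#1 |J1
#2 |J1
#3 |Sf1

b3 |Sf1  (Sf1 (Sf) sets flow on bond)
b0 |J2  (common-f at J2 fixed by 3)
b1 |J1  (common-f at J1 fixed by 0)
b2 |J1  (1-jn J1 has f-setter on 0)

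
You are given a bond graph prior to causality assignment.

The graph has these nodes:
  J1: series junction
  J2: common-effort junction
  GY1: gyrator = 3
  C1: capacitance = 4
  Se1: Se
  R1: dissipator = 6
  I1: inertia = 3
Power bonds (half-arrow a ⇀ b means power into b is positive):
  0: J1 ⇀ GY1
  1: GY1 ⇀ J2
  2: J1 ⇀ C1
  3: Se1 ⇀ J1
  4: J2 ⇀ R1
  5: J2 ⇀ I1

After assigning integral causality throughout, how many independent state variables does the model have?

2  (C1, I1 all integral)

b3 stroke→J1  (source Se1 imposes e)
b2 stroke→J1  (C1 outputs effort q/C1)
b0 stroke→GY1  (closing 1-jn rule on J1)
b1 stroke→GY1  (GY1: gyrator matches bond 0)
b5 stroke→I1  (I1 integral (f out))
b4 stroke→J2  (J2: last free bond brings effort in)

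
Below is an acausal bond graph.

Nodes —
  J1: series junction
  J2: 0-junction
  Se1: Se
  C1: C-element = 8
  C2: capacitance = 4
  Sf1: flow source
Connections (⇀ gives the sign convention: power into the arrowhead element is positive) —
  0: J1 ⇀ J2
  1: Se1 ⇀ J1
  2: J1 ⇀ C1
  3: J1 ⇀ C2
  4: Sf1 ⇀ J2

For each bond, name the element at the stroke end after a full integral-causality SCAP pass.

β0 →J2
β1 →J1
β2 →J1
β3 →J1
β4 →Sf1

#1 →J1  (Se1: effort source, stroke at far end)
#4 →Sf1  (Sf1 fixes flow; stroke at Sf1)
#0 →J2  (J2 needs exactly one e-in)
#2 →J1  (1-jn J1 has f-setter on 0)
#3 →J1  (common-f at J1 fixed by 0)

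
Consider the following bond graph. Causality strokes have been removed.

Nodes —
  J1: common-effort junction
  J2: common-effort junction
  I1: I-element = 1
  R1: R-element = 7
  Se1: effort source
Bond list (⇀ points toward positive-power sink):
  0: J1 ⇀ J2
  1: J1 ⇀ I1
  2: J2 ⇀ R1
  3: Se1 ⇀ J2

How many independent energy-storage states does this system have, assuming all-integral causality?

β3 |J2  (Se1: effort source, stroke at far end)
β0 |J1  (J2 effort already set via bond 3)
β2 |R1  (0-jn J2 has e-setter on 3)
β1 |I1  (0-jn J1 has e-setter on 0)

1  (I1 all integral)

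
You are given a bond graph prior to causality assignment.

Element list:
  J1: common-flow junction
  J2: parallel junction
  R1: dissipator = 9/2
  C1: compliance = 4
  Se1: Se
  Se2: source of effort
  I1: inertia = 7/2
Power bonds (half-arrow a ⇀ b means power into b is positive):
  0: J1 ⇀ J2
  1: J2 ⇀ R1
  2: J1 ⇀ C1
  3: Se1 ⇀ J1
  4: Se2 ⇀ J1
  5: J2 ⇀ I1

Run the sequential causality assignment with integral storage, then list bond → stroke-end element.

bond 3 |J1  (Se1: effort source, stroke at far end)
bond 4 |J1  (source Se2 imposes e)
bond 2 |J1  (prefer integral on C1)
bond 0 |J2  (J1: last free bond brings flow in)
bond 1 |R1  (J2 effort already set via bond 0)
bond 5 |I1  (J2 effort already set via bond 0)

b0 stroke→J2
b1 stroke→R1
b2 stroke→J1
b3 stroke→J1
b4 stroke→J1
b5 stroke→I1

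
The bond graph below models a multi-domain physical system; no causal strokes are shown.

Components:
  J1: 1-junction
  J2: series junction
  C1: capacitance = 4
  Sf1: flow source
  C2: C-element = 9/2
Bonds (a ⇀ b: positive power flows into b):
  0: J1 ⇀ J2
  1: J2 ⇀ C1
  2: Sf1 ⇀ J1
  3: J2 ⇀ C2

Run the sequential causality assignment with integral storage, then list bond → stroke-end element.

β2 stroke→Sf1  (source Sf1 imposes f)
β0 stroke→J1  (1-jn J1 has f-setter on 2)
β1 stroke→J2  (common-f at J2 fixed by 0)
β3 stroke→J2  (1-jn J2 has f-setter on 0)

#0 stroke→J1
#1 stroke→J2
#2 stroke→Sf1
#3 stroke→J2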